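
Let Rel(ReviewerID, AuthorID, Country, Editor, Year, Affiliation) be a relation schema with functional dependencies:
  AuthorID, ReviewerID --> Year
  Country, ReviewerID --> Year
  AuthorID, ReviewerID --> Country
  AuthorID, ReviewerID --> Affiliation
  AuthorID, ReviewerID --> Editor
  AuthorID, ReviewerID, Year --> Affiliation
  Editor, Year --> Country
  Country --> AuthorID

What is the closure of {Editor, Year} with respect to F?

Start with {Editor, Year}.
Editor, Year --> Country applies; add {Country} → now {Country, Editor, Year}.
Country --> AuthorID applies; add {AuthorID} → now {AuthorID, Country, Editor, Year}.
No further FD applies.

{AuthorID, Country, Editor, Year}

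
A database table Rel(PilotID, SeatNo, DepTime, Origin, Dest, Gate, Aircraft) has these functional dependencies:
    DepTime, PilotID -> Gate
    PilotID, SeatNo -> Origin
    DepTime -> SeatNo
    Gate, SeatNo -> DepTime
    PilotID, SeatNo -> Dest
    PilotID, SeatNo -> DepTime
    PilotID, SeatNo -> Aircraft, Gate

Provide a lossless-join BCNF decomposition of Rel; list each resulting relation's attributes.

{Aircraft, DepTime, Dest, Gate, Origin, PilotID}; {DepTime, SeatNo}

Candidate keys of the original relation: {DepTime, PilotID}, {PilotID, SeatNo}.
In {Aircraft, DepTime, Dest, Gate, Origin, PilotID, SeatNo}, {DepTime} is not a superkey ({DepTime}⁺ restricted to this set is {DepTime, SeatNo}), so split on DepTime -> SeatNo into {DepTime, SeatNo} and {Aircraft, DepTime, Dest, Gate, Origin, PilotID}.
{DepTime, SeatNo} is in BCNF.
{Aircraft, DepTime, Dest, Gate, Origin, PilotID} is in BCNF.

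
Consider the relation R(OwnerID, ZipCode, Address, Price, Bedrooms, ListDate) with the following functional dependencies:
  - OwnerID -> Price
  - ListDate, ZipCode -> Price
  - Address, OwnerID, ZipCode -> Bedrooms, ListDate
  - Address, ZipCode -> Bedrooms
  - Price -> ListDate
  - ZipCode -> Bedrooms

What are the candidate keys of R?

{Address, OwnerID, ZipCode} never appear on the right of any FD, so every key must include all of them.
{Address, OwnerID, ZipCode} is a candidate key since {Address, OwnerID, ZipCode}⁺ = {Address, Bedrooms, ListDate, OwnerID, Price, ZipCode} covers every attribute.
No other minimal set has full closure, so this is the only candidate key.

{Address, OwnerID, ZipCode}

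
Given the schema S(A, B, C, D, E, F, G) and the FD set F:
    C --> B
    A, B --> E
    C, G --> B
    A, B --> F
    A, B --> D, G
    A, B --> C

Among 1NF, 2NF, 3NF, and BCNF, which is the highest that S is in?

3NF

Candidate keys: {A, B}, {A, C}. Prime attributes: {A, B, C}.
C --> B: {C}⁺ = {B, C}, which is not all of the attributes, so the left side is not a superkey — BCNF is violated.
Since {B} ⊆ prime attributes and every other non-superkey FD also has a prime right side, the schema is in 3NF.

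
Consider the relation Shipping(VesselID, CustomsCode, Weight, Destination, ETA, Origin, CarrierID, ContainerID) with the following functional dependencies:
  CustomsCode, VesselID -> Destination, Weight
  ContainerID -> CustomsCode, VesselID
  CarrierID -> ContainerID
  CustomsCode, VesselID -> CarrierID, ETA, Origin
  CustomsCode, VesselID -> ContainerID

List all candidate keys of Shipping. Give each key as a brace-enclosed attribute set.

{CarrierID}, {ContainerID}, {CustomsCode, VesselID}

Closure of {CarrierID} is {CarrierID, ContainerID, CustomsCode, Destination, ETA, Origin, VesselID, Weight}, the whole schema; {CarrierID} is a candidate key.
Closure of {ContainerID} is {CarrierID, ContainerID, CustomsCode, Destination, ETA, Origin, VesselID, Weight}, the whole schema; {ContainerID} is a candidate key.
Closure of {CustomsCode, VesselID} is {CarrierID, ContainerID, CustomsCode, Destination, ETA, Origin, VesselID, Weight}, the whole schema; {CustomsCode, VesselID} is a candidate key.
Any other superkey properly contains one of these, so there are no further candidate keys.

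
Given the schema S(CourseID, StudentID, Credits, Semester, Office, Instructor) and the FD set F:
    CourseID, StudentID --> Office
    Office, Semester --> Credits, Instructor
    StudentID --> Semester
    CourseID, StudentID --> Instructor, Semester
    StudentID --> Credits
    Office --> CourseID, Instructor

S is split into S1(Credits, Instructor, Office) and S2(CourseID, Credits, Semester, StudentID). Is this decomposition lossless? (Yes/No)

Common attributes: {Credits}; their closure is {Credits}.
The closure covers neither S1 nor S2 entirely; the join is not lossless.

No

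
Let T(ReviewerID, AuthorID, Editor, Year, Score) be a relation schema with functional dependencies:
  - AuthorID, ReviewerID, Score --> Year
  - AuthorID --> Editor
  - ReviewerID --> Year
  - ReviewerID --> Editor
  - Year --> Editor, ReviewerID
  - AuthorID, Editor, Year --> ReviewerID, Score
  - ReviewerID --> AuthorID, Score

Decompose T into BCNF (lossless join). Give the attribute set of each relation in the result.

{AuthorID, Editor}; {AuthorID, ReviewerID, Score, Year}

Candidate keys of the original relation: {ReviewerID}, {Year}.
Within {AuthorID, Editor, ReviewerID, Score, Year}: {AuthorID}⁺ ∩ {AuthorID, Editor, ReviewerID, Score, Year} = {AuthorID, Editor}, not the whole set, so AuthorID --> Editor violates BCNF; decompose into {AuthorID, Editor} and {AuthorID, ReviewerID, Score, Year}.
{AuthorID, Editor}: every determinant is a superkey — BCNF.
{AuthorID, ReviewerID, Score, Year}: every determinant is a superkey — BCNF.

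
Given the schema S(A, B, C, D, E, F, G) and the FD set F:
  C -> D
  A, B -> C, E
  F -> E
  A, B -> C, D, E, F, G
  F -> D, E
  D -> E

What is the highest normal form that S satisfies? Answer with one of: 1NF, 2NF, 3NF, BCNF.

Candidate key: {A, B}. Prime attributes: {A, B}.
C -> D: {C}⁺ = {C, D, E}, which is not all of the attributes, so the left side is not a superkey — BCNF is violated.
C -> D has non-prime {D} on the right and a non-superkey on the left, so 3NF fails.
No non-prime attribute depends on a proper subset of any candidate key, so 2NF holds.

2NF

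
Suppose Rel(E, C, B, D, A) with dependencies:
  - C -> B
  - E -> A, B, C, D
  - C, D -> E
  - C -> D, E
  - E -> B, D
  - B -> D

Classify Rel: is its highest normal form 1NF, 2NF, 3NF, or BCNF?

2NF

Candidate keys: {C}, {E}. Prime attributes: {C, E}.
For B -> D we have {B}⁺ = {B, D}; {B} is not a superkey, so BCNF fails.
Because {D} is non-prime and the left side of B -> D is not a superkey, the relation is not in 3NF.
With only single-attribute keys there can be no partial dependency, so 2NF holds.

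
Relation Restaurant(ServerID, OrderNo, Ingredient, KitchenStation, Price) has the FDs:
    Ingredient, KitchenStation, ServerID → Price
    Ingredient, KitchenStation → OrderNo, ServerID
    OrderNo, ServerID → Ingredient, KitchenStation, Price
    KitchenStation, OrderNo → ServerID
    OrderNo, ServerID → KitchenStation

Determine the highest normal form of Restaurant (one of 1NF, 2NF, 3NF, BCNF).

Candidate keys: {Ingredient, KitchenStation}, {KitchenStation, OrderNo}, {OrderNo, ServerID}. Prime attributes: {Ingredient, KitchenStation, OrderNo, ServerID}.
Every FD has a superkey on the left, so the relation is in BCNF.

BCNF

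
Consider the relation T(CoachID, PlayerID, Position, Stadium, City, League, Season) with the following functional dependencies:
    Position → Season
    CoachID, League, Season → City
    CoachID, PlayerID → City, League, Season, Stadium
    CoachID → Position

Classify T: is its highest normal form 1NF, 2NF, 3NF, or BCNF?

Candidate key: {CoachID, PlayerID}. Prime attributes: {CoachID, PlayerID}.
Position → Season: {Position}⁺ = {Position, Season}, which is not all of the attributes, so the left side is not a superkey — BCNF is violated.
Position → Season determines the non-prime attribute {Season} from a non-superkey — 3NF is violated.
Since {CoachID} ⊂ {CoachID, PlayerID} and {CoachID}⁺ ⊇ {Position, Season} with {Position, Season} non-prime, there is a partial dependency; 2NF fails.

1NF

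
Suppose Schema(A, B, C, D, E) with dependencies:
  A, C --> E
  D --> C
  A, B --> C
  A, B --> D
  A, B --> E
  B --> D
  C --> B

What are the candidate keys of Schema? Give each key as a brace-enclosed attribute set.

{A} never appears on the right of any FD, so every key must include it.
Closure of {A, B} is {A, B, C, D, E}, the whole schema; {A, B} is a candidate key.
Closure of {A, C} is {A, B, C, D, E}, the whole schema; {A, C} is a candidate key.
Closure of {A, D} is {A, B, C, D, E}, the whole schema; {A, D} is a candidate key.
These are minimal and exhaustive — every other superkey contains one of them.

{A, B}, {A, C}, {A, D}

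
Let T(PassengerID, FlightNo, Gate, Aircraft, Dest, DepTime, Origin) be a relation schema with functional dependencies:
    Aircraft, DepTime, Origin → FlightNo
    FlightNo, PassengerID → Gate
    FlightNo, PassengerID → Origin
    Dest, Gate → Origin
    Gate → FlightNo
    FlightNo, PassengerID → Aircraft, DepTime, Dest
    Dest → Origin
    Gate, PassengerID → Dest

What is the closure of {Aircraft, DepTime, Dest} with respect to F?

{Aircraft, DepTime, Dest, FlightNo, Origin}

Start with {Aircraft, DepTime, Dest}.
Dest → Origin applies; add {Origin} → now {Aircraft, DepTime, Dest, Origin}.
Aircraft, DepTime, Origin → FlightNo applies; add {FlightNo} → now {Aircraft, DepTime, Dest, FlightNo, Origin}.
No further FD applies.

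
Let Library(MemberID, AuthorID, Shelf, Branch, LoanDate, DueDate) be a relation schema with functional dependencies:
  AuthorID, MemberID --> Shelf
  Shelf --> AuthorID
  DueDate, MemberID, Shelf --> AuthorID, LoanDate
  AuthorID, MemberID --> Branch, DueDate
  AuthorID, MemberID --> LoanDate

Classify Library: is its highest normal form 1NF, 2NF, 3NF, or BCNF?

3NF

Candidate keys: {AuthorID, MemberID}, {MemberID, Shelf}. Prime attributes: {AuthorID, MemberID, Shelf}.
Shelf --> AuthorID: {Shelf}⁺ = {AuthorID, Shelf}, which is not all of the attributes, so the left side is not a superkey — BCNF is violated.
Its right-hand attributes {AuthorID} are all prime, as are those of every other non-superkey FD — the relation is in 3NF.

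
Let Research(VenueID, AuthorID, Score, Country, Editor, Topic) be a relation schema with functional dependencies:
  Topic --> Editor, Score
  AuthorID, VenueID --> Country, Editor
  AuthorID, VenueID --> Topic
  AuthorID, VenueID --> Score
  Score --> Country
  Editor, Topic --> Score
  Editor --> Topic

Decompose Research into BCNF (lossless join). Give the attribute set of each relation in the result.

{AuthorID, Topic, VenueID}; {Country, Score}; {Editor, Score, Topic}

Candidate key of the original relation: {AuthorID, VenueID}.
Within {AuthorID, Country, Editor, Score, Topic, VenueID}: {Topic}⁺ ∩ {AuthorID, Country, Editor, Score, Topic, VenueID} = {Country, Editor, Score, Topic}, not the whole set, so Topic --> Country, Editor, Score violates BCNF; decompose into {Country, Editor, Score, Topic} and {AuthorID, Topic, VenueID}.
Within {Country, Editor, Score, Topic}: {Score}⁺ ∩ {Country, Editor, Score, Topic} = {Country, Score}, not the whole set, so Score --> Country violates BCNF; decompose into {Country, Score} and {Editor, Score, Topic}.
{Country, Score} has no BCNF violation.
{Editor, Score, Topic} has no BCNF violation.
{AuthorID, Topic, VenueID} has no BCNF violation.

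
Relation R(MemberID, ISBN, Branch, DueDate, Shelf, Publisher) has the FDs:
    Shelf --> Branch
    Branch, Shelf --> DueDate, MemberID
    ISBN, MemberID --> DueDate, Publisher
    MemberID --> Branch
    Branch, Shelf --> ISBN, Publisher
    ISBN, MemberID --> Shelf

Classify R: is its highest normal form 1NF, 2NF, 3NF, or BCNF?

1NF

Candidate keys: {ISBN, MemberID}, {Shelf}. Prime attributes: {ISBN, MemberID, Shelf}.
MemberID --> Branch: {MemberID}⁺ = {Branch, MemberID}, which is not all of the attributes, so the left side is not a superkey — BCNF is violated.
Because {Branch} is non-prime and the left side of MemberID --> Branch is not a superkey, the relation is not in 3NF.
{MemberID} is a proper subset of the key {ISBN, MemberID}, and {MemberID}⁺ contains the non-prime attribute {Branch} — a partial dependency, so 2NF is violated.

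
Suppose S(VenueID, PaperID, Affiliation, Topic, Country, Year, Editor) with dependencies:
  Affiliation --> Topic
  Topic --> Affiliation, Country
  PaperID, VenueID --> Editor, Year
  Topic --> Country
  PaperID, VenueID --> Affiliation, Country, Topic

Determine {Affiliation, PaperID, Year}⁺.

{Affiliation, Country, PaperID, Topic, Year}

Start with {Affiliation, PaperID, Year}.
Affiliation --> Topic applies; add {Topic} → now {Affiliation, PaperID, Topic, Year}.
Topic --> Affiliation, Country applies; add {Country} → now {Affiliation, Country, PaperID, Topic, Year}.
No further FD applies.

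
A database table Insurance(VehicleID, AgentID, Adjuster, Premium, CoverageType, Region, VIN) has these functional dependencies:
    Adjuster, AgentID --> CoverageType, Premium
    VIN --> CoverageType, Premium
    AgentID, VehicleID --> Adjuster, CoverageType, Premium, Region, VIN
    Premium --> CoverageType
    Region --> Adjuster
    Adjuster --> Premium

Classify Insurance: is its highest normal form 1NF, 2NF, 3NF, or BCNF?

2NF

Candidate key: {AgentID, VehicleID}. Prime attributes: {AgentID, VehicleID}.
For Adjuster, AgentID --> CoverageType, Premium we have {Adjuster, AgentID}⁺ = {Adjuster, AgentID, CoverageType, Premium}; {Adjuster, AgentID} is not a superkey, so BCNF fails.
Adjuster, AgentID --> CoverageType, Premium determines the non-prime attributes {CoverageType, Premium} from a non-superkey — 3NF is violated.
No non-prime attribute depends on a proper subset of any candidate key, so 2NF holds.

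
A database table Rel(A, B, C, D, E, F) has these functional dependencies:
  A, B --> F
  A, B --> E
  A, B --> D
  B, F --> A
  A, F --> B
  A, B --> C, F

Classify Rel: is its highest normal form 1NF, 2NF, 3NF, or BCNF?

BCNF

Candidate keys: {A, B}, {A, F}, {B, F}. Prime attributes: {A, B, F}.
Every FD has a superkey on the left, so the relation is in BCNF.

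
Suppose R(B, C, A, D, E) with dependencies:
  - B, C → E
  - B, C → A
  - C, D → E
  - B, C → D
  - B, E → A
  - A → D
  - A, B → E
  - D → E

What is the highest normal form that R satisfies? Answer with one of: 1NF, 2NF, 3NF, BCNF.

Candidate key: {B, C}. Prime attributes: {B, C}.
C, D → E: {C, D}⁺ = {C, D, E}, which is not all of the attributes, so the left side is not a superkey — BCNF is violated.
C, D → E has non-prime {E} on the right and a non-superkey on the left, so 3NF fails.
No proper subset of a key has a non-prime attribute in its closure, so there is no partial dependency; 2NF holds.

2NF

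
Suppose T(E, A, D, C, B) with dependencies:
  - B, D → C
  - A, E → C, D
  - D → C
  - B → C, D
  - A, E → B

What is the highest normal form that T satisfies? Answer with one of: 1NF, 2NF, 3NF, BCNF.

2NF

Candidate key: {A, E}. Prime attributes: {A, E}.
B, D → C breaks BCNF: {B, D}⁺ = {B, C, D}, so {B, D} is not a superkey.
B, D → C has non-prime {C} on the right and a non-superkey on the left, so 3NF fails.
No non-prime attribute depends on a proper subset of any candidate key, so 2NF holds.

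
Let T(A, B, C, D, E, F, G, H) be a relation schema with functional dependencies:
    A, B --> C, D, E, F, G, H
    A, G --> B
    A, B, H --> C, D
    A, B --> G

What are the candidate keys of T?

Attributes never on any right-hand side: {A} — every candidate key must contain it.
{A, B} is a candidate key since {A, B}⁺ = {A, B, C, D, E, F, G, H} covers every attribute.
{A, G} is a candidate key since {A, G}⁺ = {A, B, C, D, E, F, G, H} covers every attribute.
Any other superkey properly contains one of these, so there are no further candidate keys.

{A, B}, {A, G}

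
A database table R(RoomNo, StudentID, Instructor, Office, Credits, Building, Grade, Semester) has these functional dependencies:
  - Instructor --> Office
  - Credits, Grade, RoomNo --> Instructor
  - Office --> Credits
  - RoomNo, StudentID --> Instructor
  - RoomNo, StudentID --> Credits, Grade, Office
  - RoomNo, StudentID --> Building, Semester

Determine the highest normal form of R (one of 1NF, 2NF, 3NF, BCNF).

2NF

Candidate key: {RoomNo, StudentID}. Prime attributes: {RoomNo, StudentID}.
Instructor --> Office: {Instructor}⁺ = {Credits, Instructor, Office}, which is not all of the attributes, so the left side is not a superkey — BCNF is violated.
Instructor --> Office determines the non-prime attribute {Office} from a non-superkey — 3NF is violated.
Checking every proper subset of each key, none determines a non-prime attribute — 2NF is satisfied.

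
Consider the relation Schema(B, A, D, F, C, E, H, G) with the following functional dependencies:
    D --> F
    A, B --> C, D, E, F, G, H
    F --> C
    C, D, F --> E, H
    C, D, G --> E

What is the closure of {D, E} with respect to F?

{C, D, E, F, H}

Start with {D, E}.
D --> F applies; add {F} → now {D, E, F}.
F --> C applies; add {C} → now {C, D, E, F}.
C, D, F --> E, H applies; add {H} → now {C, D, E, F, H}.
No further FD applies.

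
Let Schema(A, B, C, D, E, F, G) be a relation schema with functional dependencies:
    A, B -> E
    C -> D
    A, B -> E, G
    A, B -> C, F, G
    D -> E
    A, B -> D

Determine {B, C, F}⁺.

Start with {B, C, F}.
C -> D applies; add {D} → now {B, C, D, F}.
D -> E applies; add {E} → now {B, C, D, E, F}.
No further FD applies.

{B, C, D, E, F}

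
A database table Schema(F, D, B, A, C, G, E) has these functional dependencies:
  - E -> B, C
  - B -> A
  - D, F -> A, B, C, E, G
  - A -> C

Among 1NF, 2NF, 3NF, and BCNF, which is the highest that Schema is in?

2NF

Candidate key: {D, F}. Prime attributes: {D, F}.
E -> B, C breaks BCNF: {E}⁺ = {A, B, C, E}, so {E} is not a superkey.
Because {B, C} are non-prime and the left side of E -> B, C is not a superkey, the relation is not in 3NF.
Checking every proper subset of each key, none determines a non-prime attribute — 2NF is satisfied.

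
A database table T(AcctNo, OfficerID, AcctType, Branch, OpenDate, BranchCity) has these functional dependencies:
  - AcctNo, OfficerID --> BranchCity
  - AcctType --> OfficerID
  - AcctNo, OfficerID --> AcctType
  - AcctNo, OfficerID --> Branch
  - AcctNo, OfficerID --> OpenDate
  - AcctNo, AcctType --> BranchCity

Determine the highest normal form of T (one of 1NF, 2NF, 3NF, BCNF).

Candidate keys: {AcctNo, AcctType}, {AcctNo, OfficerID}. Prime attributes: {AcctNo, AcctType, OfficerID}.
For AcctType --> OfficerID we have {AcctType}⁺ = {AcctType, OfficerID}; {AcctType} is not a superkey, so BCNF fails.
Its right-hand attributes {OfficerID} are all prime, as are those of every other non-superkey FD — the relation is in 3NF.

3NF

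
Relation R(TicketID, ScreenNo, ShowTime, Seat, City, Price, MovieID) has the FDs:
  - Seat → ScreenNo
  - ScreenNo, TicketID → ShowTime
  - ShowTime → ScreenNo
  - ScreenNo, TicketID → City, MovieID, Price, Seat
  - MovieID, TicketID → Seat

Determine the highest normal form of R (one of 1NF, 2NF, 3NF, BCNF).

3NF

Candidate keys: {MovieID, TicketID}, {ScreenNo, TicketID}, {Seat, TicketID}, {ShowTime, TicketID}. Prime attributes: {MovieID, ScreenNo, Seat, ShowTime, TicketID}.
Seat → ScreenNo breaks BCNF: {Seat}⁺ = {ScreenNo, Seat}, so {Seat} is not a superkey.
Since {ScreenNo} ⊆ prime attributes and every other non-superkey FD also has a prime right side, the schema is in 3NF.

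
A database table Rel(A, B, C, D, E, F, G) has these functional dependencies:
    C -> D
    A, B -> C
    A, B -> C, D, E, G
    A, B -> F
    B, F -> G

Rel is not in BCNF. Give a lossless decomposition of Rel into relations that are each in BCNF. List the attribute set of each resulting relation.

Candidate key of the original relation: {A, B}.
In {A, B, C, D, E, F, G}, {C} is not a superkey ({C}⁺ restricted to this set is {C, D}), so split on C -> D into {C, D} and {A, B, C, E, F, G}.
{C, D}: every determinant is a superkey — BCNF.
In {A, B, C, E, F, G}, {B, F} is not a superkey ({B, F}⁺ restricted to this set is {B, F, G}), so split on B, F -> G into {B, F, G} and {A, B, C, E, F}.
{B, F, G}: every determinant is a superkey — BCNF.
{A, B, C, E, F}: every determinant is a superkey — BCNF.

{A, B, C, E, F}; {B, F, G}; {C, D}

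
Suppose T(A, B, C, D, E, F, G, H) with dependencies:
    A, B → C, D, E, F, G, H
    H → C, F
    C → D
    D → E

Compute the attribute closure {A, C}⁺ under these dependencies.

{A, C, D, E}

Start with {A, C}.
C → D applies; add {D} → now {A, C, D}.
D → E applies; add {E} → now {A, C, D, E}.
No further FD applies.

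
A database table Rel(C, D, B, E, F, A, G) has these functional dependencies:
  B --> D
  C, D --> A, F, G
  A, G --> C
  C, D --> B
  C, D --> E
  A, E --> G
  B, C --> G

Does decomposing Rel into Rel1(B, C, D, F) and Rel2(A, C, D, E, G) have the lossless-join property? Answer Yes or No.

Common attributes: {C, D}; their closure is {A, B, C, D, E, F, G}.
This includes all of Rel1, so the common attributes are a superkey of Rel1 — the join is lossless.

Yes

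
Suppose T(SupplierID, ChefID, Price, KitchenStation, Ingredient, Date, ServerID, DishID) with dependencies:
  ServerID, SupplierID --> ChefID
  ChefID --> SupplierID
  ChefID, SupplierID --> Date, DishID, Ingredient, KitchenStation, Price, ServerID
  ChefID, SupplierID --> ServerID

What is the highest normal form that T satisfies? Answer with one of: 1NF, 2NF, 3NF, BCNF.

BCNF

Candidate keys: {ChefID}, {ServerID, SupplierID}. Prime attributes: {ChefID, ServerID, SupplierID}.
Each dependency's left side is a superkey — BCNF holds.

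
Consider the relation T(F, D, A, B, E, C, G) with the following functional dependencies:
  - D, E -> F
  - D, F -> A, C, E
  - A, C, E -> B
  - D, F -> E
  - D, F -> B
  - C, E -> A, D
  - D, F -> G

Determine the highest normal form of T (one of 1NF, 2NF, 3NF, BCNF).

BCNF

Candidate keys: {C, E}, {D, E}, {D, F}. Prime attributes: {C, D, E, F}.
Every FD has a superkey on the left, so the relation is in BCNF.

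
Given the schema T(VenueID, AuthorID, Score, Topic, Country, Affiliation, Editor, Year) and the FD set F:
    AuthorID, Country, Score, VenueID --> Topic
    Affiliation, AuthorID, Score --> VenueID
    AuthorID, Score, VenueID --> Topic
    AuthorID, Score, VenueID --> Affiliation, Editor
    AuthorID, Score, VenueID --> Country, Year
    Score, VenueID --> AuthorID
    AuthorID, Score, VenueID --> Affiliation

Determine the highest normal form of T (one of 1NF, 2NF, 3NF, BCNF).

BCNF

Candidate keys: {Affiliation, AuthorID, Score}, {Score, VenueID}. Prime attributes: {Affiliation, AuthorID, Score, VenueID}.
Every FD has a superkey on the left, so the relation is in BCNF.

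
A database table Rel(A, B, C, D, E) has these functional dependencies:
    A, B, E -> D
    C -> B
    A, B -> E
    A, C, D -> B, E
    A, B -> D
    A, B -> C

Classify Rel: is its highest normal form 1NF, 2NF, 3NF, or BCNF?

3NF

Candidate keys: {A, B}, {A, C}. Prime attributes: {A, B, C}.
For C -> B we have {C}⁺ = {B, C}; {C} is not a superkey, so BCNF fails.
Since {B} ⊆ prime attributes and every other non-superkey FD also has a prime right side, the schema is in 3NF.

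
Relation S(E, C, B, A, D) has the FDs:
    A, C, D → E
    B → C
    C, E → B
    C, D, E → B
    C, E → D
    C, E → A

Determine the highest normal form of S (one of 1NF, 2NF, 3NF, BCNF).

3NF

Candidate keys: {A, B, D}, {A, C, D}, {B, E}, {C, E}. Prime attributes: {A, B, C, D, E}.
For B → C we have {B}⁺ = {B, C}; {B} is not a superkey, so BCNF fails.
Its right-hand attributes {C} are all prime, as are those of every other non-superkey FD — the relation is in 3NF.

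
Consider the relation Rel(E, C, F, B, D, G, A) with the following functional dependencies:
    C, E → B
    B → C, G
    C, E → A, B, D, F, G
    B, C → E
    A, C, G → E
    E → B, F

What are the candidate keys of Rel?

{A, C, G}, {B}, {E}

Closure of {B} is {A, B, C, D, E, F, G}, the whole schema; {B} is a candidate key.
Closure of {E} is {A, B, C, D, E, F, G}, the whole schema; {E} is a candidate key.
Closure of {A, C, G} is {A, B, C, D, E, F, G}, the whole schema; {A, C, G} is a candidate key.
No proper subset of any of these is a key, and no other minimal superkey exists.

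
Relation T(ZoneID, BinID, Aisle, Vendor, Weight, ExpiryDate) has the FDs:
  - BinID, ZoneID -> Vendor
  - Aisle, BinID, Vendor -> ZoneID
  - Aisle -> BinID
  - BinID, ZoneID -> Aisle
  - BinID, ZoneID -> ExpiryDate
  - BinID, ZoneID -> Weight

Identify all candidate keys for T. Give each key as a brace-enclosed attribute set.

{Aisle, Vendor}, {Aisle, ZoneID}, {BinID, ZoneID}

{Aisle, Vendor} is a candidate key since {Aisle, Vendor}⁺ = {Aisle, BinID, ExpiryDate, Vendor, Weight, ZoneID} covers every attribute.
{Aisle, ZoneID} is a candidate key since {Aisle, ZoneID}⁺ = {Aisle, BinID, ExpiryDate, Vendor, Weight, ZoneID} covers every attribute.
{BinID, ZoneID} is a candidate key since {BinID, ZoneID}⁺ = {Aisle, BinID, ExpiryDate, Vendor, Weight, ZoneID} covers every attribute.
No proper subset of any of these is a key, and no other minimal superkey exists.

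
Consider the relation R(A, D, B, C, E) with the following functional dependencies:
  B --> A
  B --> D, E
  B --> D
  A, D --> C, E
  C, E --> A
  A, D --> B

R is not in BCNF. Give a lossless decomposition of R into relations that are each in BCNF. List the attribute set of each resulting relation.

{A, C, E}; {B, C, D, E}

Candidate keys of the original relation: {A, D}, {B}, {C, D, E}.
{A, B, C, D, E}: {C, E} determines {A, C, E} here but is not a superkey — split on C, E --> A, giving {A, C, E} and {B, C, D, E}.
{A, C, E}: every determinant is a superkey — BCNF.
{B, C, D, E}: every determinant is a superkey — BCNF.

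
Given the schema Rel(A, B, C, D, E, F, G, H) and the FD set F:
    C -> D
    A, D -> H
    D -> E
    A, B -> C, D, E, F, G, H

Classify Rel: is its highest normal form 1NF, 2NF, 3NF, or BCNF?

2NF

Candidate key: {A, B}. Prime attributes: {A, B}.
For C -> D we have {C}⁺ = {C, D, E}; {C} is not a superkey, so BCNF fails.
C -> D determines the non-prime attribute {D} from a non-superkey — 3NF is violated.
No proper subset of a key has a non-prime attribute in its closure, so there is no partial dependency; 2NF holds.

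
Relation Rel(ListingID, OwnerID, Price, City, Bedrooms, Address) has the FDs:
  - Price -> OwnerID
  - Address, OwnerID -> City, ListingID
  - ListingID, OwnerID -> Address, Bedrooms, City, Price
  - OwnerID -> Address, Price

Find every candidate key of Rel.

{OwnerID}, {Price}

{OwnerID}⁺ = {Address, Bedrooms, City, ListingID, OwnerID, Price} — all of the relation — so {OwnerID} is a candidate key.
{Price}⁺ = {Address, Bedrooms, City, ListingID, OwnerID, Price} — all of the relation — so {Price} is a candidate key.
No proper subset of any of these is a key, and no other minimal superkey exists.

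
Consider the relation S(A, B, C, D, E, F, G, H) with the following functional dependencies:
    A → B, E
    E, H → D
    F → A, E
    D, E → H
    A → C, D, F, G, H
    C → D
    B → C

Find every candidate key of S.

{A}⁺ = {A, B, C, D, E, F, G, H} — all of the relation — so {A} is a candidate key.
{F}⁺ = {A, B, C, D, E, F, G, H} — all of the relation — so {F} is a candidate key.
No proper subset of any of these is a key, and no other minimal superkey exists.

{A}, {F}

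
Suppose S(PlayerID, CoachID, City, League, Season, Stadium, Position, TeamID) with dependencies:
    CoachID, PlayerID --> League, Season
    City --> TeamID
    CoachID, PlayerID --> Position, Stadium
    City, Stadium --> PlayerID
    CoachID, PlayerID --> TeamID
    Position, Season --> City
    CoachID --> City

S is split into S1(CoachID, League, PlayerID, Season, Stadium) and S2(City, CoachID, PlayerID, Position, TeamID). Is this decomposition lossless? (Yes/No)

Yes

The shared attributes are {CoachID, PlayerID} and {CoachID, PlayerID}⁺ = {City, CoachID, League, PlayerID, Position, Season, Stadium, TeamID}.
This includes all of S1, so the common attributes are a superkey of S1 — the join is lossless.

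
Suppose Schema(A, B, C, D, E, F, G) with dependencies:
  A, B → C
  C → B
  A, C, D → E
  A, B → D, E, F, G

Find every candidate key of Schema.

No FD produces {A}, so it must be in every candidate key.
{A, B} is a candidate key since {A, B}⁺ = {A, B, C, D, E, F, G} covers every attribute.
{A, C} is a candidate key since {A, C}⁺ = {A, B, C, D, E, F, G} covers every attribute.
Any other superkey properly contains one of these, so there are no further candidate keys.

{A, B}, {A, C}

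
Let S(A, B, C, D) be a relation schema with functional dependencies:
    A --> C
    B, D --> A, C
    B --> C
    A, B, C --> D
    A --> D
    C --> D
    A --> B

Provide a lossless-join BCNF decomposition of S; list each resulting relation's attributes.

{A, B, C}; {C, D}

Candidate keys of the original relation: {A}, {B}.
{A, B, C, D}: {C} determines {C, D} here but is not a superkey — split on C --> D, giving {C, D} and {A, B, C}.
{C, D}: every determinant is a superkey — BCNF.
{A, B, C}: every determinant is a superkey — BCNF.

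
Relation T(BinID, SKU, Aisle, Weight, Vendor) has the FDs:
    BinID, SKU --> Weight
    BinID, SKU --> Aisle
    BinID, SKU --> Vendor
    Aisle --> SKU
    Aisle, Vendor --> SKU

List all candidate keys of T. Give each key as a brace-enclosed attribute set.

{Aisle, BinID}, {BinID, SKU}

Attributes never on any right-hand side: {BinID} — every candidate key must contain it.
Closure of {Aisle, BinID} is {Aisle, BinID, SKU, Vendor, Weight}, the whole schema; {Aisle, BinID} is a candidate key.
Closure of {BinID, SKU} is {Aisle, BinID, SKU, Vendor, Weight}, the whole schema; {BinID, SKU} is a candidate key.
These are minimal and exhaustive — every other superkey contains one of them.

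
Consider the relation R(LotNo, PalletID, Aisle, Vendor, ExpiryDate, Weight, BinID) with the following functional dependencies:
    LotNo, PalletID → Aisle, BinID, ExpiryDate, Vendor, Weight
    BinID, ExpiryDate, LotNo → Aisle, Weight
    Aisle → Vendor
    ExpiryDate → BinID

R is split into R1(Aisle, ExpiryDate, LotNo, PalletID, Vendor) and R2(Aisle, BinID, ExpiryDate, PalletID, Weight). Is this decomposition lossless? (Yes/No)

The shared attributes are {Aisle, ExpiryDate, PalletID} and {Aisle, ExpiryDate, PalletID}⁺ = {Aisle, BinID, ExpiryDate, PalletID, Vendor}.
R1 ⊄ {Aisle, BinID, ExpiryDate, PalletID, Vendor} and R2 ⊄ {Aisle, BinID, ExpiryDate, PalletID, Vendor}, so the split is lossy.

No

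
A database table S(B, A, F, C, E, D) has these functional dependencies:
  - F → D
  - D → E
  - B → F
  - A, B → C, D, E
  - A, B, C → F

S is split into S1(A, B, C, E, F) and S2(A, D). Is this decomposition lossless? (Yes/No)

Common attributes: {A}; their closure is {A}.
S1 ⊄ {A} and S2 ⊄ {A}, so the split is lossy.

No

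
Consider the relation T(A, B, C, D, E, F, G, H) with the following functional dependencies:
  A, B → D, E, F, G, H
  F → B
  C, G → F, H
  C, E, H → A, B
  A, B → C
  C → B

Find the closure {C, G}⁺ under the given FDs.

{B, C, F, G, H}

Start with {C, G}.
C, G → F, H applies; add {F, H} → now {C, F, G, H}.
C → B applies; add {B} → now {B, C, F, G, H}.
No further FD applies.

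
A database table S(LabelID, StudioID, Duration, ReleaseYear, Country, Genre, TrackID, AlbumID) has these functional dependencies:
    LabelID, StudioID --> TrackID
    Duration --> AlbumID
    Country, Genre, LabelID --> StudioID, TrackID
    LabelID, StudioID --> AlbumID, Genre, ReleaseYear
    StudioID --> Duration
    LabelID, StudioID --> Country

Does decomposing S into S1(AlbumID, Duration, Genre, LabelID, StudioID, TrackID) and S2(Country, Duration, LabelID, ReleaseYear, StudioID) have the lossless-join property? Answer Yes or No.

The shared attributes are {Duration, LabelID, StudioID} and {Duration, LabelID, StudioID}⁺ = {AlbumID, Country, Duration, Genre, LabelID, ReleaseYear, StudioID, TrackID}.
This includes all of S1, so the common attributes are a superkey of S1 — the join is lossless.

Yes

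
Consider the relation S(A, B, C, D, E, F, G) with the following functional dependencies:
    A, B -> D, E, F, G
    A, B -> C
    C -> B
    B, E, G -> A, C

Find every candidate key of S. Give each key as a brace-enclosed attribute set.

Closure of {A, B} is {A, B, C, D, E, F, G}, the whole schema; {A, B} is a candidate key.
Closure of {A, C} is {A, B, C, D, E, F, G}, the whole schema; {A, C} is a candidate key.
Closure of {B, E, G} is {A, B, C, D, E, F, G}, the whole schema; {B, E, G} is a candidate key.
Closure of {C, E, G} is {A, B, C, D, E, F, G}, the whole schema; {C, E, G} is a candidate key.
No proper subset of any of these is a key, and no other minimal superkey exists.

{A, B}, {A, C}, {B, E, G}, {C, E, G}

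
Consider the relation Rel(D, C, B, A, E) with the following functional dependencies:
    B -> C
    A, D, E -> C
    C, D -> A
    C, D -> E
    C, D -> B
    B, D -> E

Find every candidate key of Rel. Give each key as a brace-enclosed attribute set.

{A, D, E}, {B, D}, {C, D}

No FD produces {D}, so it must be in every candidate key.
Closure of {B, D} is {A, B, C, D, E}, the whole schema; {B, D} is a candidate key.
Closure of {C, D} is {A, B, C, D, E}, the whole schema; {C, D} is a candidate key.
Closure of {A, D, E} is {A, B, C, D, E}, the whole schema; {A, D, E} is a candidate key.
These are minimal and exhaustive — every other superkey contains one of them.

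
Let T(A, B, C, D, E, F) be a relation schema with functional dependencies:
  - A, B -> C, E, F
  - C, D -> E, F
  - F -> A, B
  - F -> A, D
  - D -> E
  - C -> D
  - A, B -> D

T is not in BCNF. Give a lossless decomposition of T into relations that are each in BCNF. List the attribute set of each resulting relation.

{A, B, C, D, F}; {D, E}

Candidate keys of the original relation: {A, B}, {C}, {F}.
In {A, B, C, D, E, F}, {D} is not a superkey ({D}⁺ restricted to this set is {D, E}), so split on D -> E into {D, E} and {A, B, C, D, F}.
{D, E}: every determinant is a superkey — BCNF.
{A, B, C, D, F}: every determinant is a superkey — BCNF.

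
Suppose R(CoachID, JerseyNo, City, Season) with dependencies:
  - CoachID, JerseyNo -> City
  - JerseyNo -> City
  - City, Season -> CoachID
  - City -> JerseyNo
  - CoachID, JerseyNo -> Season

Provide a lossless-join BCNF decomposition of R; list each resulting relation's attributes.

{City, JerseyNo}; {CoachID, JerseyNo, Season}

Candidate keys of the original relation: {City, CoachID}, {City, Season}, {CoachID, JerseyNo}, {JerseyNo, Season}.
Within {City, CoachID, JerseyNo, Season}: {JerseyNo}⁺ ∩ {City, CoachID, JerseyNo, Season} = {City, JerseyNo}, not the whole set, so JerseyNo -> City violates BCNF; decompose into {City, JerseyNo} and {CoachID, JerseyNo, Season}.
{City, JerseyNo} is in BCNF.
{CoachID, JerseyNo, Season} is in BCNF.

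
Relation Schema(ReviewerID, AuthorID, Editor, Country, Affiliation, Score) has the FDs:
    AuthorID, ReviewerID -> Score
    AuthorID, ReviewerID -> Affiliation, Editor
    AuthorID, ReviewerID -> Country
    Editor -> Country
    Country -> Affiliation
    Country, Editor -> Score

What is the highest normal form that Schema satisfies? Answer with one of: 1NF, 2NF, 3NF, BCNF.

2NF

Candidate key: {AuthorID, ReviewerID}. Prime attributes: {AuthorID, ReviewerID}.
Editor -> Country breaks BCNF: {Editor}⁺ = {Affiliation, Country, Editor, Score}, so {Editor} is not a superkey.
Because {Country} is non-prime and the left side of Editor -> Country is not a superkey, the relation is not in 3NF.
No non-prime attribute depends on a proper subset of any candidate key, so 2NF holds.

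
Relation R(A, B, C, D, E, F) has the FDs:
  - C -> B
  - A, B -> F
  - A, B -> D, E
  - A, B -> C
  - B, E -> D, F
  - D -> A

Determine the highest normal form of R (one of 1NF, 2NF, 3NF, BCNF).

3NF

Candidate keys: {A, B}, {A, C}, {B, D}, {B, E}, {C, D}, {C, E}. Prime attributes: {A, B, C, D, E}.
For C -> B we have {C}⁺ = {B, C}; {C} is not a superkey, so BCNF fails.
Since {B} ⊆ prime attributes and every other non-superkey FD also has a prime right side, the schema is in 3NF.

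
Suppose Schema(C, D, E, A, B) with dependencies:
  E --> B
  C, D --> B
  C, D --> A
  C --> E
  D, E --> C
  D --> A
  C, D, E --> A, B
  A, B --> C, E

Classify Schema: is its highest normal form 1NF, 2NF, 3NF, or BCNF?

1NF

Candidate keys: {B, D}, {C, D}, {D, E}. Prime attributes: {B, C, D, E}.
E --> B: {E}⁺ = {B, E}, which is not all of the attributes, so the left side is not a superkey — BCNF is violated.
D --> A has non-prime {A} on the right and a non-superkey on the left, so 3NF fails.
{D} is a proper subset of the key {B, D}, and {D}⁺ contains the non-prime attribute {A} — a partial dependency, so 2NF is violated.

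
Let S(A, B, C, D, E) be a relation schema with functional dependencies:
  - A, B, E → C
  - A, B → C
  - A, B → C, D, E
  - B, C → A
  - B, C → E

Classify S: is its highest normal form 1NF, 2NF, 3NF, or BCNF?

BCNF

Candidate keys: {A, B}, {B, C}. Prime attributes: {A, B, C}.
The left-hand side of every FD is a superkey, so BCNF is satisfied.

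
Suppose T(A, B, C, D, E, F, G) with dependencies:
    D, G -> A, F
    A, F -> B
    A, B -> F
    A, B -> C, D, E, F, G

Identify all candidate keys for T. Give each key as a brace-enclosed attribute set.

{A, B} is a candidate key since {A, B}⁺ = {A, B, C, D, E, F, G} covers every attribute.
{A, F} is a candidate key since {A, F}⁺ = {A, B, C, D, E, F, G} covers every attribute.
{D, G} is a candidate key since {D, G}⁺ = {A, B, C, D, E, F, G} covers every attribute.
These are minimal and exhaustive — every other superkey contains one of them.

{A, B}, {A, F}, {D, G}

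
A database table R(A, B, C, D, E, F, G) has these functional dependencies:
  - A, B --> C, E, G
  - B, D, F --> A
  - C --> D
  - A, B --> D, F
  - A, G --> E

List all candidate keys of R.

{A, B}, {B, C, F}, {B, D, F}

{B} never appears on the right of any FD, so every key must include it.
{A, B}⁺ = {A, B, C, D, E, F, G}, which is every attribute, so {A, B} is a candidate key.
{B, C, F}⁺ = {A, B, C, D, E, F, G}, which is every attribute, so {B, C, F} is a candidate key.
{B, D, F}⁺ = {A, B, C, D, E, F, G}, which is every attribute, so {B, D, F} is a candidate key.
No proper subset of any of these is a key, and no other minimal superkey exists.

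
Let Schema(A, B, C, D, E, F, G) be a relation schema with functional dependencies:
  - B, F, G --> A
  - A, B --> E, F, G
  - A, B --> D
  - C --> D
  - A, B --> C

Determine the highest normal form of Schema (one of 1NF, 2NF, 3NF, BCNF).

Candidate keys: {A, B}, {B, F, G}. Prime attributes: {A, B, F, G}.
C --> D breaks BCNF: {C}⁺ = {C, D}, so {C} is not a superkey.
Because {D} is non-prime and the left side of C --> D is not a superkey, the relation is not in 3NF.
Checking every proper subset of each key, none determines a non-prime attribute — 2NF is satisfied.

2NF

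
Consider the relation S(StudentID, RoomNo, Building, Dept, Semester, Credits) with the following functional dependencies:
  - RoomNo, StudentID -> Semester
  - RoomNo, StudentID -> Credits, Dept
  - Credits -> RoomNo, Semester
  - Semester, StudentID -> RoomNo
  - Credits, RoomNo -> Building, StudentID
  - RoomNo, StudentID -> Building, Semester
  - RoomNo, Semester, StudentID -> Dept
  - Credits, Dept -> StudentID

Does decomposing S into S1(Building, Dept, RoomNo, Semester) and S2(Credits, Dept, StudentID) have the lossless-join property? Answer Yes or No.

Common attributes: {Dept}; their closure is {Dept}.
The closure covers neither S1 nor S2 entirely; the join is not lossless.

No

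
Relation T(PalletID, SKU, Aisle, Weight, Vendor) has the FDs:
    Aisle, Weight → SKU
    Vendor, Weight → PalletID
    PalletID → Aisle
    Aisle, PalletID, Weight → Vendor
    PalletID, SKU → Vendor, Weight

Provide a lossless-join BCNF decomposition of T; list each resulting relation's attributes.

{Aisle, PalletID}; {Aisle, SKU, Weight}; {PalletID, Vendor, Weight}

Candidate keys of the original relation: {PalletID, SKU}, {PalletID, Weight}, {Vendor, Weight}.
In {Aisle, PalletID, SKU, Vendor, Weight}, {Aisle, Weight} is not a superkey ({Aisle, Weight}⁺ restricted to this set is {Aisle, SKU, Weight}), so split on Aisle, Weight → SKU into {Aisle, SKU, Weight} and {Aisle, PalletID, Vendor, Weight}.
{Aisle, SKU, Weight} is in BCNF.
In {Aisle, PalletID, Vendor, Weight}, {PalletID} is not a superkey ({PalletID}⁺ restricted to this set is {Aisle, PalletID}), so split on PalletID → Aisle into {Aisle, PalletID} and {PalletID, Vendor, Weight}.
{Aisle, PalletID} is in BCNF.
{PalletID, Vendor, Weight} is in BCNF.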